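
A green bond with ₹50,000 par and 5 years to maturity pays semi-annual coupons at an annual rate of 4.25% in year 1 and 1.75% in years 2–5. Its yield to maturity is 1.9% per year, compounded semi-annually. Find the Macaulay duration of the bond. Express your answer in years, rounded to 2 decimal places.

Periodic yield y = 0.0095. Discount each cash flow and weight by its period:
  t   CF        PV=CF/(1+0.0095)^t    t·PV
  1     1,062.50     1,052.5012     1,052.5012
  2     1,062.50     1,042.5966     2,085.1931
  3       437.50       425.2645     1,275.7934
  4       437.50       421.2625     1,685.0499
  5       437.50       417.2981     2,086.4907
  6       437.50       413.3711     2,480.2266
  7       437.50       409.4810     2,866.3673
  8       437.50       405.6276     3,245.0206
  9       437.50       401.8104     3,616.2934
  10   50,437.50    45,887.0691   458,870.6910
  Σ                 50,876.2821   479,263.6271
Price P = Σ PV = 50,876.2821.
Macaulay duration = Σ(t·PV) / P = 479,263.6271 / 50,876.2821 = 9.42018 half-year periods.
In years: 9.42018 / 2 = 4.71009 years.

4.71 years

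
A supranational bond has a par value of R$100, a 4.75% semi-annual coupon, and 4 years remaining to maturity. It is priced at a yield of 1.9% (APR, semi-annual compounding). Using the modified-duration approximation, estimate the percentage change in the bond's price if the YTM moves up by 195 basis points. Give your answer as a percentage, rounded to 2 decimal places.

Periodic yield y = 0.0095. Modified duration first:
  t   CF        PV=CF/(1+0.0095)^t    t·PV
  1        2.375         2.3526         2.3526
  2        2.375         2.3305         4.6610
  3        2.375         2.3086         6.9257
  4        2.375         2.2869         9.1474
  5        2.375         2.2653        11.3267
  6        2.375         2.2440        13.4641
  7        2.375         2.2229        15.5603
  8      102.375        94.9169       759.3348
  Σ                    110.9277       822.7727
P = 110.9277; D_Mac = 7.41720 half-year periods = 3.70860 yrs; D_mod = 3.70860/(1+0.0095) = 3.67370 yrs.
ΔP/P ≈ -D_mod · Δy = -3.67370 × (+0.0195) = -0.071637 = -7.1637%.

-7.16%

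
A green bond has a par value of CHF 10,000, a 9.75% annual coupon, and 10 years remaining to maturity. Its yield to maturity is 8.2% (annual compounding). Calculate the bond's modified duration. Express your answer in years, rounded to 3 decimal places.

6.448 years

Periodic yield y = 0.082. First find Macaulay duration:
  t   CF        PV=CF/(1+0.082)^t    t·PV
  1       975.00       901.1091       901.1091
  2       975.00       832.8180     1,665.6360
  3       975.00       769.7024     2,309.1072
  4       975.00       711.3700     2,845.4802
  5       975.00       657.4585     3,287.2923
  6       975.00       607.6326     3,645.7955
  7       975.00       561.5828     3,931.0795
  8       975.00       519.0229     4,152.1833
  9       975.00       479.6885     4,317.1961
  10   10,975.00     4,990.3605    49,903.6052
  Σ                 11,030.7452    76,958.4842
P = 11,030.7452; Macaulay duration = 76,958.4842 / 11,030.7452 = 6.97673 years.
Modified duration = D_Mac / (1 + y) = 6.97673 / 1.082 = 6.44799 years.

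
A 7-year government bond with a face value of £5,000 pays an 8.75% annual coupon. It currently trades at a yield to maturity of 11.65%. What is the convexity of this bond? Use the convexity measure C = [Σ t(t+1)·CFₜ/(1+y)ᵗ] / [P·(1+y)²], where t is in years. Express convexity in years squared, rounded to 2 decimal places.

31.51

With y = 0.1165:
  t   CF        PV=CF/(1+0.1165)^t    t·PV        t(t+1)·PV
  1       437.50       391.8495       391.8495         783.6991
  2       437.50       350.9624       701.9248       2,105.7745
  3       437.50       314.3416       943.0248       3,772.0993
  4       437.50       281.5420     1,126.1679       5,630.8394
  5       437.50       252.1648     1,260.8239       7,564.9433
  6       437.50       225.8529     1,355.1175       9,485.8223
  7     5,437.50     2,514.1326    17,598.9281     140,791.4252
  Σ                  4,330.8458    23,377.8366     170,134.6030
P = 4,330.8458.
Convexity = Σ t(t+1)·PV / [P·(1+y)²] = 170,134.6030 / (4,330.8458 × 1.246572) = 31.51392.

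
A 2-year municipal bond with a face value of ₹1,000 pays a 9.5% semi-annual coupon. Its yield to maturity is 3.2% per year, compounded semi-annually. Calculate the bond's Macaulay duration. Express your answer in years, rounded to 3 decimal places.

Periodic yield y = 0.016. Discount each cash flow and weight by its period:
  t   CF        PV=CF/(1+0.016)^t    t·PV
  1        47.50        46.7520        46.7520
  2        47.50        46.0157        92.0314
  3        47.50        45.2911       135.8732
  4     1,047.50       983.0581     3,932.2325
  Σ                  1,121.1169     4,206.8891
Price P = Σ PV = 1,121.1169.
Macaulay duration = Σ(t·PV) / P = 4,206.8891 / 1,121.1169 = 3.75241 half-year periods.
In years: 3.75241 / 2 = 1.87620 years.

1.876 years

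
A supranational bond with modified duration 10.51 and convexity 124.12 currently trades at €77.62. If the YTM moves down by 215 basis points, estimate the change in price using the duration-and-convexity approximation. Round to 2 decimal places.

+€19.77

Duration effect: -D_mod·Δy = -10.51 × (-0.0215) = +0.225965
Convexity effect: ½·C·(Δy)² = 0.5 × 124.12 × (-0.0215)² = +0.028687235
ΔP/P ≈ +0.225965 + 0.028687235 = +0.254652235
ΔP ≈ 77.62 × (+0.254652235) = +19.7661064807.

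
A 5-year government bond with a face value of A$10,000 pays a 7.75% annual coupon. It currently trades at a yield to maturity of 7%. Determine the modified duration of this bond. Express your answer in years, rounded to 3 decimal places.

4.058 years

Periodic yield y = 0.07. First find Macaulay duration:
  t   CF        PV=CF/(1+0.07)^t    t·PV
  1       775.00       724.2991       724.2991
  2       775.00       676.9150     1,353.8300
  3       775.00       632.6309     1,897.8926
  4       775.00       591.2438     2,364.9752
  5    10,775.00     7,682.4261    38,412.1304
  Σ                 10,307.5148    44,753.1272
P = 10,307.5148; Macaulay duration = 44,753.1272 / 10,307.5148 = 4.34180 years.
Modified duration = D_Mac / (1 + y) = 4.34180 / 1.07 = 4.05775 years.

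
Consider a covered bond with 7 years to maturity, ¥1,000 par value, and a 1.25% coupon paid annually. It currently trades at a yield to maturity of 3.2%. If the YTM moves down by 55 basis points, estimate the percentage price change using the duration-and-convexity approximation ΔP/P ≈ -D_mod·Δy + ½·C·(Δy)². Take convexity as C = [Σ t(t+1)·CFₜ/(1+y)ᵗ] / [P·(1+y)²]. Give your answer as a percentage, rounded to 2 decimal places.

+3.66%

With y = 0.032:
  t   CF        PV=CF/(1+0.032)^t    t·PV        t(t+1)·PV
  1        12.50        12.1124        12.1124          24.2248
  2        12.50        11.7368        23.4736          70.4209
  3        12.50        11.3729        34.1187         136.4747
  4        12.50        11.0202        44.0810         220.4049
  5        12.50        10.6785        53.3927         320.3559
  6        12.50        10.3474        62.0845         434.5914
  7     1,012.50       812.1517     5,685.0618      45,480.4945
  Σ                    879.4200     5,914.3247      46,686.9672
P = 879.4200; D_Mac = 6.72526 yrs; D_mod = 6.51672 yrs; C = 49.84710.
Duration effect: -6.51672 × (-0.0055) = +0.035842
Convexity effect: 0.5 × 49.84710 × (-0.0055)² = +0.0007539
ΔP/P ≈ +0.035842 + 0.0007539 = +0.036596 = +3.6596%.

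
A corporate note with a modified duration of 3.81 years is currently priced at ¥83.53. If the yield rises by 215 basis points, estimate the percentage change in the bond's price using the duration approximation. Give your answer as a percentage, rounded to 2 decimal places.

Duration approximation: ΔP/P ≈ -D_mod · Δy = -3.81 × (+0.0215) = -0.081915.
As a percentage: -8.1915%.

-8.19%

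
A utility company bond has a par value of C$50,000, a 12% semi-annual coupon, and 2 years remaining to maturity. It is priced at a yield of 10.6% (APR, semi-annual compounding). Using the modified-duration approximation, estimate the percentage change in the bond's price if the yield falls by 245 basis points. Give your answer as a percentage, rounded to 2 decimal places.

+4.28%

Periodic yield y = 0.053. Modified duration first:
  t   CF        PV=CF/(1+0.053)^t    t·PV
  1     3,000.00     2,849.0028     2,849.0028
  2     3,000.00     2,705.6057     5,411.2115
  3     3,000.00     2,569.4262     7,708.2785
  4    53,000.00    43,108.4477   172,433.7909
  Σ                 51,232.4825   188,402.2837
P = 51,232.4825; D_Mac = 3.67740 half-year periods = 1.83870 yrs; D_mod = 1.83870/(1+0.053) = 1.74615 yrs.
ΔP/P ≈ -D_mod · Δy = -1.74615 × (-0.0245) = +0.042781 = +4.2781%.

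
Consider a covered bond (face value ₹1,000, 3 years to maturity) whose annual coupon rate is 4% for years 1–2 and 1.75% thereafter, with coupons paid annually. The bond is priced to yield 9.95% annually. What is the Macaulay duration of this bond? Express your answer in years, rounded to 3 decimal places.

Periodic yield y = 0.0995. Discount each cash flow and weight by its year:
  t   CF        PV=CF/(1+0.0995)^t    t·PV
  1        40.00        36.3802        36.3802
  2        40.00        33.0879        66.1758
  3     1,017.50       765.5062     2,296.5186
  Σ                    834.9743     2,399.0746
Price P = Σ PV = 834.9743.
Macaulay duration = Σ(t·PV) / P = 2,399.0746 / 834.9743 = 2.87323 years.

2.873 years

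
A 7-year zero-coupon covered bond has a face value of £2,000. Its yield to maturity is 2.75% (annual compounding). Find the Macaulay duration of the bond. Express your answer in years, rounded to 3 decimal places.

7.000 years

A zero-coupon bond has a single cash flow at maturity, so its Macaulay duration equals its maturity: 7 years.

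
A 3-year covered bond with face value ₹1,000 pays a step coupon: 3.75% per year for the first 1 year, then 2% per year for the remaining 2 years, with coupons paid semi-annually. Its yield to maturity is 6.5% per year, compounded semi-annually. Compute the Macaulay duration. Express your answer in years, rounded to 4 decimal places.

2.8803 years

Periodic yield y = 0.0325. Discount each cash flow and weight by its period:
  t   CF        PV=CF/(1+0.0325)^t    t·PV
  1        18.75        18.1598        18.1598
  2        18.75        17.5882        35.1764
  3        10.00         9.0851        27.2553
  4        10.00         8.7991        35.1965
  5        10.00         8.5222        42.6108
  6     1,010.00       833.6447     5,001.8684
  Σ                    895.7991     5,160.2672
Price P = Σ PV = 895.7991.
Macaulay duration = Σ(t·PV) / P = 5,160.2672 / 895.7991 = 5.76052 half-year periods.
In years: 5.76052 / 2 = 2.88026 years.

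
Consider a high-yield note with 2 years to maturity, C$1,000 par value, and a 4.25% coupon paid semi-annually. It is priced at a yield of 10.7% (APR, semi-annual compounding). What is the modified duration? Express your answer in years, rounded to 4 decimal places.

1.8358 years

Periodic yield y = 0.0535. First find Macaulay duration:
  t   CF        PV=CF/(1+0.0535)^t    t·PV
  1        21.25        20.1709        20.1709
  2        21.25        19.1465        38.2930
  3        21.25        18.1742        54.5226
  4     1,021.25       829.0752     3,316.3007
  Σ                    886.5668     3,429.2872
P = 886.5668; Macaulay duration = 3,429.2872 / 886.5668 = 3.86805 half-year periods = 1.93403 years.
Modified duration = D_Mac / (1 + y) = 1.93403 / 1.0535 = 1.83581 years.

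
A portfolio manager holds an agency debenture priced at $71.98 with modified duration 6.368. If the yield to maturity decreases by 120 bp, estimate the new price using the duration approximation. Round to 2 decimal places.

Duration approximation: ΔP/P ≈ -D_mod · Δy = -6.368 × (-0.012) = +0.076416.
New price ≈ 71.98 × (1 + 0.076416) = 77.48042368.

$77.48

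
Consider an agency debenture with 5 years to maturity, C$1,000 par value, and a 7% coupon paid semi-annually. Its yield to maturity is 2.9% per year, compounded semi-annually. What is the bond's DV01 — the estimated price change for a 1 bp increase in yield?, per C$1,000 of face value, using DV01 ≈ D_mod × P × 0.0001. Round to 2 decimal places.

C$0.51

Periodic yield y = 0.0145.
  t   CF        PV=CF/(1+0.0145)^t    t·PV
  1        35.00        34.4998        34.4998
  2        35.00        34.0067        68.0133
  3        35.00        33.5206       100.5618
  4        35.00        33.0415       132.1660
  5        35.00        32.5693       162.8463
  6        35.00        32.1037       192.6225
  7        35.00        31.6449       221.5143
  8        35.00        31.1926       249.5408
  9        35.00        30.7468       276.7210
  10    1,035.00       896.2307     8,962.3074
  Σ                  1,189.5565    10,400.7932
P = 1,189.5565; D_Mac = 8.74342 half-year periods = 4.37171 yrs; D_mod = 4.30923 yrs.
DV01 ≈ 4.30923 × 1,189.5565 × 0.0001 = 0.512607.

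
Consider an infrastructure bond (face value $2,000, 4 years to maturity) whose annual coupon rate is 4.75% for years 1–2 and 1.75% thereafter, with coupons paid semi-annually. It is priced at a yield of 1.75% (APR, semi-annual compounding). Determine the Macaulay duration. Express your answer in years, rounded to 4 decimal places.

3.7345 years

Periodic yield y = 0.00875. Discount each cash flow and weight by its period:
  t   CF        PV=CF/(1+0.00875)^t    t·PV
  1        47.50        47.0880        47.0880
  2        47.50        46.6795        93.3591
  3        47.50        46.2746       138.8239
  4        47.50        45.8732       183.4930
  5        17.50        16.7541        83.7703
  6        17.50        16.6087        99.6525
  7        17.50        16.4647       115.2527
  8     2,017.50     1,881.6774    15,053.4189
  Σ                  2,117.4202    15,814.8584
Price P = Σ PV = 2,117.4202.
Macaulay duration = Σ(t·PV) / P = 15,814.8584 / 2,117.4202 = 7.46893 half-year periods.
In years: 7.46893 / 2 = 3.73446 years.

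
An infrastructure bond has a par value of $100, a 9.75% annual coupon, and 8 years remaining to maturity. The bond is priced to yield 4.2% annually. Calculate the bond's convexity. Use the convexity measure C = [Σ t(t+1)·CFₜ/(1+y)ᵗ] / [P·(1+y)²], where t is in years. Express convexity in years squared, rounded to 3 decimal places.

47.003

With y = 0.042:
  t   CF        PV=CF/(1+0.042)^t    t·PV        t(t+1)·PV
  1         9.75         9.3570         9.3570          18.7140
  2         9.75         8.9799        17.9597          53.8791
  3         9.75         8.6179        25.8537         103.4148
  4         9.75         8.2705        33.0822         165.4108
  5         9.75         7.9372        39.6859         238.1153
  6         9.75         7.6173        45.7035         319.9246
  7         9.75         7.3102        51.1716         409.3724
  8       109.75        78.9701       631.7609       5,685.8484
  Σ                    137.0601       854.5744       6,994.6793
P = 137.0601.
Convexity = Σ t(t+1)·PV / [P·(1+y)²] = 6,994.6793 / (137.0601 × 1.085764) = 47.00255.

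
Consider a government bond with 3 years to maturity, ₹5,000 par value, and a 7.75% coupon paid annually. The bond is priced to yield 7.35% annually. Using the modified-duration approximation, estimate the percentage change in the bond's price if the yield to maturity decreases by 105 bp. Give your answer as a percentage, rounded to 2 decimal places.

+2.73%

Periodic yield y = 0.0735. Modified duration first:
  t   CF        PV=CF/(1+0.0735)^t    t·PV
  1       387.50       360.9688       360.9688
  2       387.50       336.2541       672.5082
  3     5,387.50     4,354.9296    13,064.7887
  Σ                  5,052.1525    14,098.2658
P = 5,052.1525; D_Mac = 2.79055 yrs; D_mod = 2.79055/(1+0.0735) = 2.59948 yrs.
ΔP/P ≈ -D_mod · Δy = -2.59948 × (-0.0105) = +0.027295 = +2.7295%.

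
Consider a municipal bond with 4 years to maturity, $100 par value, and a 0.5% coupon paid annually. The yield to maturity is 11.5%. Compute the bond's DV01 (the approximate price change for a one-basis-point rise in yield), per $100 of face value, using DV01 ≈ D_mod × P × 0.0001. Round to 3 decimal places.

Periodic yield y = 0.115.
  t   CF        PV=CF/(1+0.115)^t    t·PV
  1         0.50         0.4484         0.4484
  2         0.50         0.4022         0.8044
  3         0.50         0.3607         1.0821
  4       100.50        65.0229       260.0918
  Σ                     66.2342       262.4266
P = 66.2342; D_Mac = 3.96210 yrs; D_mod = 3.55345 yrs.
DV01 ≈ 3.55345 × 66.2342 × 0.0001 = 0.023536.

$0.024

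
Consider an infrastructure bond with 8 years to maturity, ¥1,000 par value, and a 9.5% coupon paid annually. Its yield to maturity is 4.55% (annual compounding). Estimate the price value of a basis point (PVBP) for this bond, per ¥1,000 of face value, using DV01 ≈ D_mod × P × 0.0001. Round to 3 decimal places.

Periodic yield y = 0.0455.
  t   CF        PV=CF/(1+0.0455)^t    t·PV
  1        95.00        90.8656        90.8656
  2        95.00        86.9112       173.8223
  3        95.00        83.1288       249.3864
  4        95.00        79.5110       318.0442
  5        95.00        76.0507       380.2537
  6        95.00        72.7410       436.4461
  7        95.00        69.5753       487.0274
  8     1,095.00       767.0467     6,136.3738
  Σ                  1,325.8304     8,272.2195
P = 1,325.8304; D_Mac = 6.23927 yrs; D_mod = 5.96774 yrs.
DV01 ≈ 5.96774 × 1,325.8304 × 0.0001 = 0.791221.

¥0.791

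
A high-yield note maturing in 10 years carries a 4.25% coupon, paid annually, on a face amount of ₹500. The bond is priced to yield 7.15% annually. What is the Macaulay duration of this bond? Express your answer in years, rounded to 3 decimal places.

8.118 years

Periodic yield y = 0.0715. Discount each cash flow and weight by its year:
  t   CF        PV=CF/(1+0.0715)^t    t·PV
  1        21.25        19.8320        19.8320
  2        21.25        18.5086        37.0173
  3        21.25        17.2736        51.8207
  4        21.25        16.1209        64.4837
  5        21.25        15.0452        75.2260
  6        21.25        14.0413        84.2475
  7        21.25        13.1043        91.7301
  8        21.25        12.2299        97.8389
  9        21.25        11.4138       102.7240
  10      521.25       261.2909     2,612.9092
  Σ                    398.8605     3,237.8295
Price P = Σ PV = 398.8605.
Macaulay duration = Σ(t·PV) / P = 3,237.8295 / 398.8605 = 8.11770 years.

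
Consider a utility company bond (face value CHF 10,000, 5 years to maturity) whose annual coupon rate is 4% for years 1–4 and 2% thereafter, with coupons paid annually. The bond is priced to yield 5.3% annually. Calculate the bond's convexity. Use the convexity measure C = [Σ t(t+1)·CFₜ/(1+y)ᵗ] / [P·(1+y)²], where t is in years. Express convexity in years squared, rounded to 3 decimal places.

With y = 0.053:
  t   CF        PV=CF/(1+0.053)^t    t·PV        t(t+1)·PV
  1       400.00       379.8670       379.8670         759.7341
  2       400.00       360.7474       721.4949       2,164.4846
  3       400.00       342.5902     1,027.7705       4,111.0819
  4       400.00       325.3468     1,301.3871       6,506.9355
  5    10,200.00     7,878.7681    39,393.8403     236,363.0419
  Σ                  9,287.3195    42,824.3598     249,905.2780
P = 9,287.3195.
Convexity = Σ t(t+1)·PV / [P·(1+y)²] = 249,905.2780 / (9,287.3195 × 1.108809) = 24.26768.

24.268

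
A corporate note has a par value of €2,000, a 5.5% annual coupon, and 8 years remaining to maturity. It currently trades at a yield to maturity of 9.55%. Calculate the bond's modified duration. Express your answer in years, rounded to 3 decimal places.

5.916 years

Periodic yield y = 0.0955. First find Macaulay duration:
  t   CF        PV=CF/(1+0.0955)^t    t·PV
  1       110.00       100.4108       100.4108
  2       110.00        91.6575       183.3150
  3       110.00        83.6673       251.0018
  4       110.00        76.3736       305.4943
  5       110.00        69.7157       348.5786
  6       110.00        63.6383       381.8296
  7       110.00        58.0906       406.6343
  8     2,110.00     1,017.1462     8,137.1700
  Σ                  1,560.7000    10,114.4344
P = 1,560.7000; Macaulay duration = 10,114.4344 / 1,560.7000 = 6.48070 years.
Modified duration = D_Mac / (1 + y) = 6.48070 / 1.0955 = 5.91575 years.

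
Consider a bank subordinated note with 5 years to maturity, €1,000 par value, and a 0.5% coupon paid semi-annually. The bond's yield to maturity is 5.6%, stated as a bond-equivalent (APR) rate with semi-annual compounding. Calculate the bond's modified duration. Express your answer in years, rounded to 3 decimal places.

4.800 years

Periodic yield y = 0.028. First find Macaulay duration:
  t   CF        PV=CF/(1+0.028)^t    t·PV
  1         2.50         2.4319         2.4319
  2         2.50         2.3657         4.7313
  3         2.50         2.3012         6.9037
  4         2.50         2.2386         8.9542
  5         2.50         2.1776        10.8879
  6         2.50         2.1183        12.7096
  7         2.50         2.0606        14.4240
  8         2.50         2.0044        16.0356
  9         2.50         1.9499        17.5487
  10    1,002.50       760.5946     7,605.9459
  Σ                    780.2427     7,700.5729
P = 780.2427; Macaulay duration = 7,700.5729 / 780.2427 = 9.86946 half-year periods = 4.93473 years.
Modified duration = D_Mac / (1 + y) = 4.93473 / 1.028 = 4.80032 years.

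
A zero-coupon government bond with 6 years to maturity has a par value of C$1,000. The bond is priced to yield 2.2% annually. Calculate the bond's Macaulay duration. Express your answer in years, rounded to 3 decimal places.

A zero-coupon bond has a single cash flow at maturity, so its Macaulay duration equals its maturity: 6 years.

6.000 years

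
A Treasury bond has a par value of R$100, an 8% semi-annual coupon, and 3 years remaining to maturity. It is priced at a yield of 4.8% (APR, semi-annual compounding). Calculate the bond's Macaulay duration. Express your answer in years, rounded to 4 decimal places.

Periodic yield y = 0.024. Discount each cash flow and weight by its period:
  t   CF        PV=CF/(1+0.024)^t    t·PV
  1         4.00         3.9062         3.9062
  2         4.00         3.8147         7.6294
  3         4.00         3.7253        11.1759
  4         4.00         3.6380        14.5519
  5         4.00         3.5527        17.7636
  6       104.00        90.2056       541.2337
  Σ                    108.8426       596.2607
Price P = Σ PV = 108.8426.
Macaulay duration = Σ(t·PV) / P = 596.2607 / 108.8426 = 5.47820 half-year periods.
In years: 5.47820 / 2 = 2.73910 years.

2.7391 years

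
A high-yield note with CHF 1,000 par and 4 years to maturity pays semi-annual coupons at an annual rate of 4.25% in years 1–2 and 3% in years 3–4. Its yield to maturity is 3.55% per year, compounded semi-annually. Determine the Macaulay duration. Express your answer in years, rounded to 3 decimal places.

Periodic yield y = 0.01775. Discount each cash flow and weight by its period:
  t   CF        PV=CF/(1+0.01775)^t    t·PV
  1        21.25        20.8794        20.8794
  2        21.25        20.5152        41.0305
  3        21.25        20.1575        60.4724
  4        21.25        19.8059        79.2236
  5        15.00        13.7368        68.6840
  6        15.00        13.4972        80.9834
  7        15.00        13.2618        92.8328
  8     1,015.00       881.7331     7,053.8650
  Σ                  1,003.5870     7,497.9710
Price P = Σ PV = 1,003.5870.
Macaulay duration = Σ(t·PV) / P = 7,497.9710 / 1,003.5870 = 7.47117 half-year periods.
In years: 7.47117 / 2 = 3.73559 years.

3.736 years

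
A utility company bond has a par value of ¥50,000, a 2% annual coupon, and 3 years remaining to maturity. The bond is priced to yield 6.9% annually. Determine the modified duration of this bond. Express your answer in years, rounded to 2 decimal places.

Periodic yield y = 0.069. First find Macaulay duration:
  t   CF        PV=CF/(1+0.069)^t    t·PV
  1     1,000.00       935.4537       935.4537
  2     1,000.00       875.0736     1,750.1472
  3    51,000.00    41,748.1332   125,244.3996
  Σ                 43,558.6605   127,930.0005
P = 43,558.6605; Macaulay duration = 127,930.0005 / 43,558.6605 = 2.93696 years.
Modified duration = D_Mac / (1 + y) = 2.93696 / 1.069 = 2.74739 years.

2.75 years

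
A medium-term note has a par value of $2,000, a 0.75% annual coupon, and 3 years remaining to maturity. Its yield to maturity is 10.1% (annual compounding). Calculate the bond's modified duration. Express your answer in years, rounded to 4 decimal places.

Periodic yield y = 0.101. First find Macaulay duration:
  t   CF        PV=CF/(1+0.101)^t    t·PV
  1        15.00        13.6240        13.6240
  2        15.00        12.3742        24.7484
  3     2,015.00     1,509.7780     4,529.3340
  Σ                  1,535.7762     4,567.7064
P = 1,535.7762; Macaulay duration = 4,567.7064 / 1,535.7762 = 2.97420 years.
Modified duration = D_Mac / (1 + y) = 2.97420 / 1.101 = 2.70136 years.

2.7014 years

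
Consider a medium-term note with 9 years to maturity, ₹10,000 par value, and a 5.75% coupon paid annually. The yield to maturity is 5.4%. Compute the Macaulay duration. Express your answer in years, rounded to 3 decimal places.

Periodic yield y = 0.054. Discount each cash flow and weight by its year:
  t   CF        PV=CF/(1+0.054)^t    t·PV
  1       575.00       545.5408       545.5408
  2       575.00       517.5909     1,035.1818
  3       575.00       491.0729     1,473.2188
  4       575.00       465.9136     1,863.6545
  5       575.00       442.0433     2,210.2164
  6       575.00       419.3959     2,516.3754
  7       575.00       397.9088     2,785.3618
  8       575.00       377.5226     3,020.1808
  9    10,575.00     6,587.4128    59,286.7150
  Σ                 10,244.4016    74,736.4453
Price P = Σ PV = 10,244.4016.
Macaulay duration = Σ(t·PV) / P = 74,736.4453 / 10,244.4016 = 7.29535 years.

7.295 years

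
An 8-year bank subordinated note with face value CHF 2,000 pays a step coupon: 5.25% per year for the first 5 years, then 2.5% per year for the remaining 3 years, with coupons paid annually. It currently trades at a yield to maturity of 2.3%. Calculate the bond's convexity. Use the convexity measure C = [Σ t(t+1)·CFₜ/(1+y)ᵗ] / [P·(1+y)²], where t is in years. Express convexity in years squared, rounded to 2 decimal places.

With y = 0.023:
  t   CF        PV=CF/(1+0.023)^t    t·PV        t(t+1)·PV
  1       105.00       102.6393       102.6393         205.2786
  2       105.00       100.3317       200.6633         601.9900
  3       105.00        98.0759       294.2278       1,176.9111
  4       105.00        95.8709       383.4836       1,917.4178
  5       105.00        93.7154       468.5772       2,811.4631
  6        50.00        43.6231       261.7384       1,832.1688
  7        50.00        42.6423       298.4961       2,387.9685
  8     2,050.00     1,709.0265    13,672.2118     123,049.9064
  Σ                  2,285.9251    15,682.0374     133,983.1043
P = 2,285.9251.
Convexity = Σ t(t+1)·PV / [P·(1+y)²] = 133,983.1043 / (2,285.9251 × 1.046529) = 56.00629.

56.01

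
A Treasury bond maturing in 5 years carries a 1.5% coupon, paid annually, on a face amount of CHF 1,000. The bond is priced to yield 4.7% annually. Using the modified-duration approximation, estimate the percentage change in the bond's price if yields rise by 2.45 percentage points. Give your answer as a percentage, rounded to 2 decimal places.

-11.33%

Periodic yield y = 0.047. Modified duration first:
  t   CF        PV=CF/(1+0.047)^t    t·PV
  1        15.00        14.3266        14.3266
  2        15.00        13.6835        27.3670
  3        15.00        13.0693        39.2078
  4        15.00        12.4826        49.9303
  5     1,015.00       806.7382     4,033.6911
  Σ                    860.3002     4,164.5229
P = 860.3002; D_Mac = 4.84078 yrs; D_mod = 4.84078/(1+0.047) = 4.62348 yrs.
ΔP/P ≈ -D_mod · Δy = -4.62348 × (+0.0245) = -0.113275 = -11.3275%.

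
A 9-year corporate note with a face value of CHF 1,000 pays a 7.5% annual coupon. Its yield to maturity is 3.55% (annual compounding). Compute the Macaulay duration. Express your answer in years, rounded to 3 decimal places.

7.146 years

Periodic yield y = 0.0355. Discount each cash flow and weight by its year:
  t   CF        PV=CF/(1+0.0355)^t    t·PV
  1        75.00        72.4288        72.4288
  2        75.00        69.9457       139.8914
  3        75.00        67.5478       202.6433
  4        75.00        65.2320       260.9281
  5        75.00        62.9957       314.9784
  6        75.00        60.8360       365.0160
  7        75.00        58.7504       411.2525
  8        75.00        56.7362       453.8898
  9     1,075.00       785.3397     7,068.0570
  Σ                  1,299.8122     9,289.0853
Price P = Σ PV = 1,299.8122.
Macaulay duration = Σ(t·PV) / P = 9,289.0853 / 1,299.8122 = 7.14648 years.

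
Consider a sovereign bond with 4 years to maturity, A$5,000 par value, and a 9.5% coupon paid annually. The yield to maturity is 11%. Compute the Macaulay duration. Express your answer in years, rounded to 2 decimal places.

3.50 years

Periodic yield y = 0.11. Discount each cash flow and weight by its year:
  t   CF        PV=CF/(1+0.11)^t    t·PV
  1       475.00       427.9279       427.9279
  2       475.00       385.5207       771.0413
  3       475.00       347.3159     1,041.9477
  4     5,475.00     3,606.5521    14,426.2083
  Σ                  4,767.3166    16,667.1253
Price P = Σ PV = 4,767.3166.
Macaulay duration = Σ(t·PV) / P = 16,667.1253 / 4,767.3166 = 3.49612 years.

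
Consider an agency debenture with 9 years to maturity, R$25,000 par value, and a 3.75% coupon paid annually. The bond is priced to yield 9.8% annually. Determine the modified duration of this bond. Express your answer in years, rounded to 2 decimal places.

6.79 years

Periodic yield y = 0.098. First find Macaulay duration:
  t   CF        PV=CF/(1+0.098)^t    t·PV
  1       937.50       853.8251       853.8251
  2       937.50       777.6185     1,555.2370
  3       937.50       708.2136     2,124.6408
  4       937.50       645.0033     2,580.0131
  5       937.50       587.4347     2,937.1734
  6       937.50       535.0043     3,210.0255
  7       937.50       487.2534     3,410.7739
  8       937.50       443.7645     3,550.1160
  9    25,937.50    11,181.6798   100,635.1185
  Σ                 16,219.7972   120,856.9234
P = 16,219.7972; Macaulay duration = 120,856.9234 / 16,219.7972 = 7.45120 years.
Modified duration = D_Mac / (1 + y) = 7.45120 / 1.098 = 6.78615 years.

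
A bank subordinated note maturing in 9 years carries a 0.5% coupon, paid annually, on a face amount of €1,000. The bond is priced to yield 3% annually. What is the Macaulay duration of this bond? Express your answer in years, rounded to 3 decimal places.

8.797 years

Periodic yield y = 0.03. Discount each cash flow and weight by its year:
  t   CF        PV=CF/(1+0.03)^t    t·PV
  1         5.00         4.8544         4.8544
  2         5.00         4.7130         9.4260
  3         5.00         4.5757        13.7271
  4         5.00         4.4424        17.7697
  5         5.00         4.3130        21.5652
  6         5.00         4.1874        25.1245
  7         5.00         4.0655        28.4582
  8         5.00         3.9470        31.5764
  9     1,005.00       770.2488     6,932.2393
  Σ                    805.3473     7,084.7409
Price P = Σ PV = 805.3473.
Macaulay duration = Σ(t·PV) / P = 7,084.7409 / 805.3473 = 8.79713 years.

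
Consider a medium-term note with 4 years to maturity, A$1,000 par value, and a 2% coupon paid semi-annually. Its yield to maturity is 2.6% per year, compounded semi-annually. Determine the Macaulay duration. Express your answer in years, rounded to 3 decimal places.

3.862 years

Periodic yield y = 0.013. Discount each cash flow and weight by its period:
  t   CF        PV=CF/(1+0.013)^t    t·PV
  1        10.00         9.8717         9.8717
  2        10.00         9.7450        19.4900
  3        10.00         9.6199        28.8598
  4        10.00         9.4965        37.9859
  5        10.00         9.3746        46.8730
  6        10.00         9.2543        55.5258
  7        10.00         9.1355        63.9487
  8     1,010.00       910.8478     7,286.7824
  Σ                    977.3453     7,549.3371
Price P = Σ PV = 977.3453.
Macaulay duration = Σ(t·PV) / P = 7,549.3371 / 977.3453 = 7.72433 half-year periods.
In years: 7.72433 / 2 = 3.86216 years.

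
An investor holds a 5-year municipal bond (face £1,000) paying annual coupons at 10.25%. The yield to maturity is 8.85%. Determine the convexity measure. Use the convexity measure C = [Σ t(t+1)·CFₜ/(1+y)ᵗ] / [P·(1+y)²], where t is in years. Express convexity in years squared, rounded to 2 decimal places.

19.82

With y = 0.0885:
  t   CF        PV=CF/(1+0.0885)^t    t·PV        t(t+1)·PV
  1       102.50        94.1663        94.1663         188.3326
  2       102.50        86.5101       173.0203         519.0608
  3       102.50        79.4765       238.4294         953.7176
  4       102.50        73.0147       292.0587       1,460.2934
  5     1,102.50       721.5002     3,607.5008      21,645.0048
  Σ                  1,054.6677     4,405.1754      24,766.4092
P = 1,054.6677.
Convexity = Σ t(t+1)·PV / [P·(1+y)²] = 24,766.4092 / (1,054.6677 × 1.184832) = 19.81940.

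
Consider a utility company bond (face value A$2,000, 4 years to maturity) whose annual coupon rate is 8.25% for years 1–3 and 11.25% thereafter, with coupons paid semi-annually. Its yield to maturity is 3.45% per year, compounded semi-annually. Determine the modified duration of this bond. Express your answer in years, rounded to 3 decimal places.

3.479 years

Periodic yield y = 0.01725. First find Macaulay duration:
  t   CF        PV=CF/(1+0.01725)^t    t·PV
  1        82.50        81.1010        81.1010
  2        82.50        79.7257       159.4515
  3        82.50        78.3738       235.1214
  4        82.50        77.0448       308.1791
  5        82.50        75.7383       378.6914
  6        82.50        74.4540       446.7237
  7       112.50        99.8065       698.6452
  8     2,112.50     1,842.3627    14,738.9015
  Σ                  2,408.6067    17,046.8147
P = 2,408.6067; Macaulay duration = 17,046.8147 / 2,408.6067 = 7.07746 half-year periods = 3.53873 years.
Modified duration = D_Mac / (1 + y) = 3.53873 / 1.01725 = 3.47872 years.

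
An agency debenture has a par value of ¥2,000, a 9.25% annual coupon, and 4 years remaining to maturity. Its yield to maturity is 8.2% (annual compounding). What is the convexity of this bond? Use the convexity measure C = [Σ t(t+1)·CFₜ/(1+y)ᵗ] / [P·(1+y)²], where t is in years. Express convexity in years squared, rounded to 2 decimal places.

14.42

With y = 0.082:
  t   CF        PV=CF/(1+0.082)^t    t·PV        t(t+1)·PV
  1       185.00       170.9797       170.9797         341.9593
  2       185.00       158.0219       316.0437         948.1312
  3       185.00       146.0461       438.1383       1,752.5531
  4     2,185.00     1,594.1985     6,376.7940      31,883.9702
  Σ                  2,069.2461     7,301.9557      34,926.6139
P = 2,069.2461.
Convexity = Σ t(t+1)·PV / [P·(1+y)²] = 34,926.6139 / (2,069.2461 × 1.170724) = 14.41749.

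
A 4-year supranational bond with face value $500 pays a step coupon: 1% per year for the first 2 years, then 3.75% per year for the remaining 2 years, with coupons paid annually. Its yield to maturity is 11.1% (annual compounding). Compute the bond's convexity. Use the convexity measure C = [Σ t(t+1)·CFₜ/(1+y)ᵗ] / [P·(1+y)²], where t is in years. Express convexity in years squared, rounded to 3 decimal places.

With y = 0.111:
  t   CF        PV=CF/(1+0.111)^t    t·PV        t(t+1)·PV
  1         5.00         4.5005         4.5005           9.0009
  2         5.00         4.0508         8.1016          24.3049
  3        18.75        13.6729        41.0186         164.0742
  4       518.75       340.4880     1,361.9522       6,809.7610
  Σ                    362.7122     1,415.5728       7,007.1410
P = 362.7122.
Convexity = Σ t(t+1)·PV / [P·(1+y)²] = 7,007.1410 / (362.7122 × 1.234321) = 15.65131.

15.651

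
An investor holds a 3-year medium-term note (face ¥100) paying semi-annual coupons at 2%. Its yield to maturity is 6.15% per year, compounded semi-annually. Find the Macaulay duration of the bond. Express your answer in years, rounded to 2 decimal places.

Periodic yield y = 0.03075. Discount each cash flow and weight by its period:
  t   CF        PV=CF/(1+0.03075)^t    t·PV
  1         1.00         0.9702         0.9702
  2         1.00         0.9412         1.8824
  3         1.00         0.9131         2.7394
  4         1.00         0.8859         3.5436
  5         1.00         0.8595         4.2974
  6       101.00        84.2173       505.3038
  Σ                     88.7872       518.7368
Price P = Σ PV = 88.7872.
Macaulay duration = Σ(t·PV) / P = 518.7368 / 88.7872 = 5.84247 half-year periods.
In years: 5.84247 / 2 = 2.92124 years.

2.92 years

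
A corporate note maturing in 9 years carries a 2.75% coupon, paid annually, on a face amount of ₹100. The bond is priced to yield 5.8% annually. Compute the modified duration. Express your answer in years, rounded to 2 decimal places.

7.52 years

Periodic yield y = 0.058. First find Macaulay duration:
  t   CF        PV=CF/(1+0.058)^t    t·PV
  1         2.75         2.5992         2.5992
  2         2.75         2.4568         4.9135
  3         2.75         2.3221         6.9662
  4         2.75         2.1948         8.7791
  5         2.75         2.0745        10.3723
  6         2.75         1.9607        11.7644
  7         2.75         1.8532        12.9727
  8         2.75         1.7517        14.0132
  9       102.75        61.8601       556.7412
  Σ                     79.0731       629.1218
P = 79.0731; Macaulay duration = 629.1218 / 79.0731 = 7.95621 years.
Modified duration = D_Mac / (1 + y) = 7.95621 / 1.058 = 7.52005 years.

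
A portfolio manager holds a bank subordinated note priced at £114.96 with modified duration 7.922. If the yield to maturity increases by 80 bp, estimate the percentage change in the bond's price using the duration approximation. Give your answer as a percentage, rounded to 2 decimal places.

-6.34%

Duration approximation: ΔP/P ≈ -D_mod · Δy = -7.922 × (+0.008) = -0.063376.
As a percentage: -6.3376%.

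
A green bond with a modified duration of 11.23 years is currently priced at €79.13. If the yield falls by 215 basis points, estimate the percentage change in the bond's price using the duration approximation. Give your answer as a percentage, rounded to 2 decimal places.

+24.14%

Duration approximation: ΔP/P ≈ -D_mod · Δy = -11.23 × (-0.0215) = +0.241445.
As a percentage: +24.1445%.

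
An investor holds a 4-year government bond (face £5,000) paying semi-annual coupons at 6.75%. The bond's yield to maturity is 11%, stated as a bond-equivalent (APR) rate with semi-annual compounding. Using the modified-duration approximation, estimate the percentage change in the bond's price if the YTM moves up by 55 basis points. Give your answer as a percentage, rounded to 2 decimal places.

-1.84%

Periodic yield y = 0.055. Modified duration first:
  t   CF        PV=CF/(1+0.055)^t    t·PV
  1       168.75       159.9526       159.9526
  2       168.75       151.6138       303.2277
  3       168.75       143.7098       431.1294
  4       168.75       136.2178       544.8713
  5       168.75       129.1164       645.5821
  6       168.75       122.3852       734.3114
  7       168.75       116.0050       812.0347
  8     5,168.75     3,367.9517    26,943.6133
  Σ                  4,326.9524    30,574.7226
P = 4,326.9524; D_Mac = 7.06611 half-year periods = 3.53306 yrs; D_mod = 3.53306/(1+0.055) = 3.34887 yrs.
ΔP/P ≈ -D_mod · Δy = -3.34887 × (+0.0055) = -0.018419 = -1.8419%.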